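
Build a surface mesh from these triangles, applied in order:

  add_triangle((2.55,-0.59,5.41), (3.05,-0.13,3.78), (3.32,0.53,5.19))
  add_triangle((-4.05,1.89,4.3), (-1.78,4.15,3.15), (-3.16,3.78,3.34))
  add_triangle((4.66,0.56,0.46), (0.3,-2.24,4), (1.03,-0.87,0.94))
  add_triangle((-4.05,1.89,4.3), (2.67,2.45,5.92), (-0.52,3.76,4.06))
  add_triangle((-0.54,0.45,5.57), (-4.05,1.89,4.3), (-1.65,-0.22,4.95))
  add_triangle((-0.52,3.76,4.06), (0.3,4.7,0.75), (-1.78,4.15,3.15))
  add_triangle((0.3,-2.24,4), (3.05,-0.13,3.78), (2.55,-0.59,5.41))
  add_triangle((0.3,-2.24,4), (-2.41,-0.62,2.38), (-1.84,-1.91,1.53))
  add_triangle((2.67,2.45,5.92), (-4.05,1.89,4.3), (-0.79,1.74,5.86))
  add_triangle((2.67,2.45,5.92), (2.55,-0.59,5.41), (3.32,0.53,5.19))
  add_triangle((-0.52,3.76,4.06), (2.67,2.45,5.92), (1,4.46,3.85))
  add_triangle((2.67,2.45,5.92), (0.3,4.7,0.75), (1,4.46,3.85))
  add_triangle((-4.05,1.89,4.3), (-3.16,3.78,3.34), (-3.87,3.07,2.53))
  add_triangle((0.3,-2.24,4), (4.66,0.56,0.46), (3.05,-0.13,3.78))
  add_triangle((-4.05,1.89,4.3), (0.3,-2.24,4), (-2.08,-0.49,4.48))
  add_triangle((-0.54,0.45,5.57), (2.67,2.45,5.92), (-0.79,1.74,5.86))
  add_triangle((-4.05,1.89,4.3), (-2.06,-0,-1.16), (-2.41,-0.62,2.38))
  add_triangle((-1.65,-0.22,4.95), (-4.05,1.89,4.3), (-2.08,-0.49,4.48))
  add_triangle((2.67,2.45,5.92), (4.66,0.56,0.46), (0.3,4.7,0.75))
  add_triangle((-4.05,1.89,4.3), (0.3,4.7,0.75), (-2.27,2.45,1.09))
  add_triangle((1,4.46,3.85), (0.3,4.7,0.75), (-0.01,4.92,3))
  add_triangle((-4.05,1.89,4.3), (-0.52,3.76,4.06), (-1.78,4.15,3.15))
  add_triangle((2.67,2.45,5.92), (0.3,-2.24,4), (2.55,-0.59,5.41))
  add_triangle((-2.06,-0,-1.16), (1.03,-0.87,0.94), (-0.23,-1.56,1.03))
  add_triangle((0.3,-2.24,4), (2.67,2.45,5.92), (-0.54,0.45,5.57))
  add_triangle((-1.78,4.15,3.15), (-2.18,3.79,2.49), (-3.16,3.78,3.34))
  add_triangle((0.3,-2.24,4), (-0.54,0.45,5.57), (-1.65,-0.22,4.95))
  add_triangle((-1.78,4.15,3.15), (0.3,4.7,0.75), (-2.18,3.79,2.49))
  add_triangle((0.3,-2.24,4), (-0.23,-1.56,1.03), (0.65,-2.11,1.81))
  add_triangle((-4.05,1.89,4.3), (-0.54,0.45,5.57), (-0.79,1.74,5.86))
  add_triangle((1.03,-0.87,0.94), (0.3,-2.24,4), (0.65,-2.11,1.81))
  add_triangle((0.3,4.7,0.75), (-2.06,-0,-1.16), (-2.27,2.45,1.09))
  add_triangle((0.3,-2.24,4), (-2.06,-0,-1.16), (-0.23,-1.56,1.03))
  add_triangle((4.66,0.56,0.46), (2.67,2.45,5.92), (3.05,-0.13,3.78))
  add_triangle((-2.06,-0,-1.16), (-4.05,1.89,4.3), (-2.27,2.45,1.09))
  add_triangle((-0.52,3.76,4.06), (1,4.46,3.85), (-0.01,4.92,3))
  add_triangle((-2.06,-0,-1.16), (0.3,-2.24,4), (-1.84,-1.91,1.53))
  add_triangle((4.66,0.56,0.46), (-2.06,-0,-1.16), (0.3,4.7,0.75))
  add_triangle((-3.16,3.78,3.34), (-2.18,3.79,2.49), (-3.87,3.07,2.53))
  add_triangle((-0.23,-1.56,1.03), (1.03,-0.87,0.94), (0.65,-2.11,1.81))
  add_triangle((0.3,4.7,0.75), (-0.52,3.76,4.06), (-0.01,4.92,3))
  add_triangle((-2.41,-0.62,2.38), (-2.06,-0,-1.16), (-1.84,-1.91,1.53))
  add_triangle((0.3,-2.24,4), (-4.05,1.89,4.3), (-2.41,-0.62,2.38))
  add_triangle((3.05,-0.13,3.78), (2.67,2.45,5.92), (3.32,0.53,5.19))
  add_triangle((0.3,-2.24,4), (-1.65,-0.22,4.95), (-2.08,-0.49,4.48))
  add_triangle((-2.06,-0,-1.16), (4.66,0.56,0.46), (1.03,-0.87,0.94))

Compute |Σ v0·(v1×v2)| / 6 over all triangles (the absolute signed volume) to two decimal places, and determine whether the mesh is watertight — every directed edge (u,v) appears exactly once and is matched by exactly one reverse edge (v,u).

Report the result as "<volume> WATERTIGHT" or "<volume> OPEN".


Per-triangle v0·(v1×v2)/6:
  t1: +1.0310
  t2: +1.9946
  t3: +1.5825
  t4: +12.0342
  t5: +3.7665
  t6: +4.0613
  t7: +1.6593
  t8: +2.7464
  t9: +4.4231
  t10: +2.5576
  t11: +5.1389
  t12: +3.0812
  t13: +2.4441
  t14: +4.6187
  t15: -1.0378
  t16: +4.2204
  t17: +3.8258
  t18: +1.6352
  t19: +19.2982
  t20: +5.3159
  t21: +2.0377
  t22: +4.8678
  t23: +4.6210
  t24: +0.1535
  t25: +8.9778
  t26: +0.5922
  t27: +3.1800
  t28: +1.6999
  t29: +0.5617
  t30: +3.9541
  t31: +0.5835
  t32: +3.3328
  t33: +1.1602
  t34: +7.9342
  t35: +3.9986
  t36: +1.9373
  t37: -0.5388
  t38: +3.6038
  t39: +0.8190
  t40: +0.0342
  t41: +0.4403
  t42: +1.9044
  t43: +5.3391
  t44: +0.5103
  t45: +1.3901
  t46: +0.5772
Σ = +148.0689 → |volume| = 148.07

Directed edges: 138 total; 4 unmatched, e.g. (-3.87,3.07,2.53)→(-4.05,1.89,4.3) → open.

148.07 OPEN


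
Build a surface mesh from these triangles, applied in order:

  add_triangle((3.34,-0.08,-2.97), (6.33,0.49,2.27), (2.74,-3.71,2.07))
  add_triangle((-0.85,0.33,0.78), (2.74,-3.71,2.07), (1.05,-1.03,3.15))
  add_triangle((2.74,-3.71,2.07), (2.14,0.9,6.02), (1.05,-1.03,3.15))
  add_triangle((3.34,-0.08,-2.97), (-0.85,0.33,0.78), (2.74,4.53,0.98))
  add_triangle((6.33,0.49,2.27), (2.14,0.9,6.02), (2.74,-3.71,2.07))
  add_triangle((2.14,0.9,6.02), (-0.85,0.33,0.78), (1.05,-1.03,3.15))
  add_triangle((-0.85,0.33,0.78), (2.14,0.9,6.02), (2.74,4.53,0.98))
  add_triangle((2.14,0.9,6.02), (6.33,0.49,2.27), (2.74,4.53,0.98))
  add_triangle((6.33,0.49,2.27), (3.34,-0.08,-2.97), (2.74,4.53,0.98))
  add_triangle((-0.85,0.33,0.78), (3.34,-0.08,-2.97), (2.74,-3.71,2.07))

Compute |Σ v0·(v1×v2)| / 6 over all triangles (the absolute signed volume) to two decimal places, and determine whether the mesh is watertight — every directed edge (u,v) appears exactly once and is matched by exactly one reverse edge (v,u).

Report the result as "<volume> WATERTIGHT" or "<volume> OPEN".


Per-triangle v0·(v1×v2)/6:
  t1: +17.6338
  t2: +1.1379
  t3: +3.2995
  t4: +0.5271
  t5: +22.5766
  t6: +1.7125
  t7: +5.4699
  t8: +23.9295
  t9: +18.9867
  t10: -0.8258
Σ = +94.4477 → |volume| = 94.45

Directed edges: 30 total, each appears once with its reverse present → watertight.

94.45 WATERTIGHT


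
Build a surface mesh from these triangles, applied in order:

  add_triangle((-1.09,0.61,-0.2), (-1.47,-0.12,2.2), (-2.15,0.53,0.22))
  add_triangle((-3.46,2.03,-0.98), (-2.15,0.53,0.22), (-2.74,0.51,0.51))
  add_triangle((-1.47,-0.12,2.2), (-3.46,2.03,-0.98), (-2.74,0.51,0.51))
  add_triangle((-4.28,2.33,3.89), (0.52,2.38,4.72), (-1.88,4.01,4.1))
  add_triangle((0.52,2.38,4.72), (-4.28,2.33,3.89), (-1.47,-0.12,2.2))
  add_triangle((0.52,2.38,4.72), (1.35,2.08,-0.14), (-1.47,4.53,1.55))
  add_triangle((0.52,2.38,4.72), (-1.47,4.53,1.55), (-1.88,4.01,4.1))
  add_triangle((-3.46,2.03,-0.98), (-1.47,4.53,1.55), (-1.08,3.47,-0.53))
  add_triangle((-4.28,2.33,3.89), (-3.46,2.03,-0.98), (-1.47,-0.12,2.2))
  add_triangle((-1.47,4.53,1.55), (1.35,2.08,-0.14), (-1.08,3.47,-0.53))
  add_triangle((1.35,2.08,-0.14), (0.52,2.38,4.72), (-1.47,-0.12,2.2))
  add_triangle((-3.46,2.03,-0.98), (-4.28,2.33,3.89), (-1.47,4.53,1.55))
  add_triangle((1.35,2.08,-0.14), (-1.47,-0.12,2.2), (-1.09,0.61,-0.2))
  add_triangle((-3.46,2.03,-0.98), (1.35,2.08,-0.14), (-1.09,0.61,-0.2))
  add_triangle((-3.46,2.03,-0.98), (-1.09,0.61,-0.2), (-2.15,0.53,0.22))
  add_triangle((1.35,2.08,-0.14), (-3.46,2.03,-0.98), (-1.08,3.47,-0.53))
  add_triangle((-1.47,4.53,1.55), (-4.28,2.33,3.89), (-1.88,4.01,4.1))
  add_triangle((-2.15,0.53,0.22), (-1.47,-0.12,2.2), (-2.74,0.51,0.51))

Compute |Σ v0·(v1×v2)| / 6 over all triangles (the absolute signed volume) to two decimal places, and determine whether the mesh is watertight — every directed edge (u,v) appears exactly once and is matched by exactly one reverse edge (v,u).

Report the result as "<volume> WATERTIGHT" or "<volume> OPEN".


Per-triangle v0·(v1×v2)/6:
  t1: -0.1968
  t2: +0.0178
  t3: +0.9274
  t4: +6.5197
  t5: +5.0499
  t6: +6.8022
  t7: +4.3682
  t8: +3.6902
  t9: +2.6174
  t10: +2.5959
  t11: -1.5765
  t12: +10.9964
  t13: -1.2058
  t14: -0.1712
  t15: -0.0318
  t16: +0.4832
  t17: +5.9064
  t18: -0.0818
Σ = +46.7107 → |volume| = 46.71

Directed edges: 54 total, each appears once with its reverse present → watertight.

46.71 WATERTIGHT


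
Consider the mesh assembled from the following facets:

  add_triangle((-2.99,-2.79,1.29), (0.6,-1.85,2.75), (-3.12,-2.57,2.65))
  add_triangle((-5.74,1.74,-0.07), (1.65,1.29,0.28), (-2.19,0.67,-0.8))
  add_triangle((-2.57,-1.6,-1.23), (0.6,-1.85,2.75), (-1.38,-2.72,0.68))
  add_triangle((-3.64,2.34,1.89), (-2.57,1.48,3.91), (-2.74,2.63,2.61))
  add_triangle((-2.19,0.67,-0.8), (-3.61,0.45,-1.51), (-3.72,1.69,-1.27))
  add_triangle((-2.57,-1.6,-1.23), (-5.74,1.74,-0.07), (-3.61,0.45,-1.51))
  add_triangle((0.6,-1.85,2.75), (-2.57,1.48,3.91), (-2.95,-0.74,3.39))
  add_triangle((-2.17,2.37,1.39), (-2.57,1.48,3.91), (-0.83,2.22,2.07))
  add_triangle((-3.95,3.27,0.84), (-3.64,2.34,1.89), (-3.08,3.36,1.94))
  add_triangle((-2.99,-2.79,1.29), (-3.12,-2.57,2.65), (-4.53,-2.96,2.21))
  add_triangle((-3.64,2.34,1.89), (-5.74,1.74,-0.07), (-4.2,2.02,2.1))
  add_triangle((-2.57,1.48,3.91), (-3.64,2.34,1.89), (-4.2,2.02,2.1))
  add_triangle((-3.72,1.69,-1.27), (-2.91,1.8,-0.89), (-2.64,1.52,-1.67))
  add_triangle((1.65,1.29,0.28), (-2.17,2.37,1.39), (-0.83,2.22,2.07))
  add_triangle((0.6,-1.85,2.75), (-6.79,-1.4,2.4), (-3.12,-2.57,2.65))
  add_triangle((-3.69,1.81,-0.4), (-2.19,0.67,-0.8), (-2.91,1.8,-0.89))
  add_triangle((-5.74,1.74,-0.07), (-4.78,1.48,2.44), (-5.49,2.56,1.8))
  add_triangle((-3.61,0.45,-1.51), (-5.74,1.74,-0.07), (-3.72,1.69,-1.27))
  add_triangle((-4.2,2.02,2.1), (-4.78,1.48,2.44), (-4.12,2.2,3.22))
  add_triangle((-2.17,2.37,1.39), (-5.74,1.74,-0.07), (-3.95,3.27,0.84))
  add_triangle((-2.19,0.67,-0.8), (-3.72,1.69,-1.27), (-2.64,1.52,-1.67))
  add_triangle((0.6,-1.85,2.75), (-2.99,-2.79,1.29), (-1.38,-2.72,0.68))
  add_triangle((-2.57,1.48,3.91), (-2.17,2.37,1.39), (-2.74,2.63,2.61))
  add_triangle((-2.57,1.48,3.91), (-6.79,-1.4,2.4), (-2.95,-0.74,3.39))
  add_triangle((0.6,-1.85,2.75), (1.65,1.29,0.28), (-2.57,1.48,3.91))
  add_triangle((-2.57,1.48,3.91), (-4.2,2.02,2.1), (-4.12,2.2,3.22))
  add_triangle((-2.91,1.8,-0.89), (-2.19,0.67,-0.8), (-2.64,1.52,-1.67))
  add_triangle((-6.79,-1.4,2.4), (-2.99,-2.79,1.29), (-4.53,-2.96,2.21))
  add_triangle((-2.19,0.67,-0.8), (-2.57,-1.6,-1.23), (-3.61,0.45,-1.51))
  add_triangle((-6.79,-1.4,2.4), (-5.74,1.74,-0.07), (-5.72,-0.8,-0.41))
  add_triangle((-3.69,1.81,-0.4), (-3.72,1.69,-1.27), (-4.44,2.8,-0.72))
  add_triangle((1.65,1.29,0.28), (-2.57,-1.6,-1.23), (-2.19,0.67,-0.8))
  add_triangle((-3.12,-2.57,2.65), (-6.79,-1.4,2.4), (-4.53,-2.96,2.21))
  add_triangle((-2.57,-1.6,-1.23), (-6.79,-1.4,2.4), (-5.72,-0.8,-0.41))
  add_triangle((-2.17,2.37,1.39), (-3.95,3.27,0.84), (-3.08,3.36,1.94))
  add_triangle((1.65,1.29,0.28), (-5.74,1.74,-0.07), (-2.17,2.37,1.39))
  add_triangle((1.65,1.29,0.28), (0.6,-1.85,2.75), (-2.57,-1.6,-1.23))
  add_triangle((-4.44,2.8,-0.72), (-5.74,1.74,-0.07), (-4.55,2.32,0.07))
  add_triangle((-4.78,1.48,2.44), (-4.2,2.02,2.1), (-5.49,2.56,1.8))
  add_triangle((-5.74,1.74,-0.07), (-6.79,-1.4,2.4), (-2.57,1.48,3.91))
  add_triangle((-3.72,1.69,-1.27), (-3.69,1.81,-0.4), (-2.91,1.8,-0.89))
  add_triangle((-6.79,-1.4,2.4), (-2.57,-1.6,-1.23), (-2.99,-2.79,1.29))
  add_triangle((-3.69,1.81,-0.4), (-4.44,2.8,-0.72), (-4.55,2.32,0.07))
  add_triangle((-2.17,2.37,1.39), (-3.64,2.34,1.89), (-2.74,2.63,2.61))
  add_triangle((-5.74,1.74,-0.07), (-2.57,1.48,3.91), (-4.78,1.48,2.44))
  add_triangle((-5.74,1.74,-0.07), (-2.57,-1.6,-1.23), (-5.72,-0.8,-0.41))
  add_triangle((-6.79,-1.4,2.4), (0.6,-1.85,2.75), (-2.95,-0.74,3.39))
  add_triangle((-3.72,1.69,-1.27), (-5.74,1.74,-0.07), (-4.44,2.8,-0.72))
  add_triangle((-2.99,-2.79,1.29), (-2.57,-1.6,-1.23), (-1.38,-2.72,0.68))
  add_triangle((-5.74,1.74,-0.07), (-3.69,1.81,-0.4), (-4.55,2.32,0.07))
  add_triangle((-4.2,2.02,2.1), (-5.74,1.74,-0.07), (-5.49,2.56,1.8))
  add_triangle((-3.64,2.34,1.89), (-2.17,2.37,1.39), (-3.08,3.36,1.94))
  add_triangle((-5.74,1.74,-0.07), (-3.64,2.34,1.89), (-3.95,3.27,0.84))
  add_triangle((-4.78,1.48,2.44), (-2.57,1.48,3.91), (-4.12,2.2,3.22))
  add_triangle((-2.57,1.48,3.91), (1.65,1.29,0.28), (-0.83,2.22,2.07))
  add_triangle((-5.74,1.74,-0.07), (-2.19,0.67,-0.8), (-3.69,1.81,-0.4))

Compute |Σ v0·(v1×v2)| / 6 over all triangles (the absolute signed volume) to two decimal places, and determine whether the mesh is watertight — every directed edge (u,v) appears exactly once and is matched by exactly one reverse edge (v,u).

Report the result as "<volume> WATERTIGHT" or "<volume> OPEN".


Per-triangle v0·(v1×v2)/6:
  t1: +2.0776
  t2: +1.3259
  t3: -0.6864
  t4: +1.4812
  t5: -0.0173
  t6: +2.5977
  t7: +4.5340
  t8: +1.8136
  t9: +1.1649
  t10: +0.7798
  t11: +1.1628
  t12: +1.0709
  t13: +0.2484
  t14: +1.0852
  t15: +3.0027
  t16: -0.2718
  t17: +2.0856
  t18: +1.5435
  t19: +0.6726
  t20: -1.3537
  t21: +0.1653
  t22: +2.0460
  t23: -0.1134
  t24: +5.7865
  t25: +5.3128
  t26: -0.2034
  t27: -0.2793
  t28: +0.9630
  t29: -0.0970
  t30: +7.1443
  t31: -0.3514
  t32: +0.4719
  t33: +2.2199
  t34: +3.8630
  t35: -0.0101
  t36: +2.0002
  t37: +0.2082
  t38: +0.7738
  t39: +0.5446
  t40: +14.7046
  t41: +0.2462
  t42: +5.5421
  t43: -0.2284
  t44: +0.5636
  t45: -1.5583
  t46: +2.1313
  t47: +4.8012
  t48: +1.3453
  t49: +1.6357
  t50: -0.4025
  t51: -0.5096
  t52: +0.0188
  t53: +2.7848
  t54: +1.3044
  t55: +1.3075
  t56: -0.5094
Σ = +87.9392 → |volume| = 87.94

Directed edges: 168 total, each appears once with its reverse present → watertight.

87.94 WATERTIGHT


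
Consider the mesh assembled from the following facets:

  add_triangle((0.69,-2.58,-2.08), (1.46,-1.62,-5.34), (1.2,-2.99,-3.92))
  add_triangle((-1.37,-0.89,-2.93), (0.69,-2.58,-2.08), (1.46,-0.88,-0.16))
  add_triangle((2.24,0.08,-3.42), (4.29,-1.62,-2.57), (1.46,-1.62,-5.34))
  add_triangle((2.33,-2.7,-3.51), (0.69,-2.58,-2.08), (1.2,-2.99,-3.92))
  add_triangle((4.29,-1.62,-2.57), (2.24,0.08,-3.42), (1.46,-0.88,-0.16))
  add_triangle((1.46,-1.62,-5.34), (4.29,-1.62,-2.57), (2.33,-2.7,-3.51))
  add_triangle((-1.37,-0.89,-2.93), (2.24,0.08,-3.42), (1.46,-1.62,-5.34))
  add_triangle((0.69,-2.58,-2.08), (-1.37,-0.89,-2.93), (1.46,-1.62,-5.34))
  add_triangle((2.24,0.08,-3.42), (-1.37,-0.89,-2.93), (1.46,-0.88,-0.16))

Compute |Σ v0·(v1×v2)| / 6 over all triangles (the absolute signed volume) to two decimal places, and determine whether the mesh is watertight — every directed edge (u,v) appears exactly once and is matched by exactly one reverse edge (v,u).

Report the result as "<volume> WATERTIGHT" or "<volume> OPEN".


Per-triangle v0·(v1×v2)/6:
  t1: +0.0280
  t2: -0.7852
  t3: +4.5439
  t4: +0.8141
  t5: -0.0153
  t6: +4.1958
  t7: +2.1581
  t8: +3.7661
  t9: -2.3973
Σ = +12.3083 → |volume| = 12.31

Directed edges: 27 total; 7 unmatched, e.g. (1.46,-1.62,-5.34)→(1.2,-2.99,-3.92) → open.

12.31 OPEN


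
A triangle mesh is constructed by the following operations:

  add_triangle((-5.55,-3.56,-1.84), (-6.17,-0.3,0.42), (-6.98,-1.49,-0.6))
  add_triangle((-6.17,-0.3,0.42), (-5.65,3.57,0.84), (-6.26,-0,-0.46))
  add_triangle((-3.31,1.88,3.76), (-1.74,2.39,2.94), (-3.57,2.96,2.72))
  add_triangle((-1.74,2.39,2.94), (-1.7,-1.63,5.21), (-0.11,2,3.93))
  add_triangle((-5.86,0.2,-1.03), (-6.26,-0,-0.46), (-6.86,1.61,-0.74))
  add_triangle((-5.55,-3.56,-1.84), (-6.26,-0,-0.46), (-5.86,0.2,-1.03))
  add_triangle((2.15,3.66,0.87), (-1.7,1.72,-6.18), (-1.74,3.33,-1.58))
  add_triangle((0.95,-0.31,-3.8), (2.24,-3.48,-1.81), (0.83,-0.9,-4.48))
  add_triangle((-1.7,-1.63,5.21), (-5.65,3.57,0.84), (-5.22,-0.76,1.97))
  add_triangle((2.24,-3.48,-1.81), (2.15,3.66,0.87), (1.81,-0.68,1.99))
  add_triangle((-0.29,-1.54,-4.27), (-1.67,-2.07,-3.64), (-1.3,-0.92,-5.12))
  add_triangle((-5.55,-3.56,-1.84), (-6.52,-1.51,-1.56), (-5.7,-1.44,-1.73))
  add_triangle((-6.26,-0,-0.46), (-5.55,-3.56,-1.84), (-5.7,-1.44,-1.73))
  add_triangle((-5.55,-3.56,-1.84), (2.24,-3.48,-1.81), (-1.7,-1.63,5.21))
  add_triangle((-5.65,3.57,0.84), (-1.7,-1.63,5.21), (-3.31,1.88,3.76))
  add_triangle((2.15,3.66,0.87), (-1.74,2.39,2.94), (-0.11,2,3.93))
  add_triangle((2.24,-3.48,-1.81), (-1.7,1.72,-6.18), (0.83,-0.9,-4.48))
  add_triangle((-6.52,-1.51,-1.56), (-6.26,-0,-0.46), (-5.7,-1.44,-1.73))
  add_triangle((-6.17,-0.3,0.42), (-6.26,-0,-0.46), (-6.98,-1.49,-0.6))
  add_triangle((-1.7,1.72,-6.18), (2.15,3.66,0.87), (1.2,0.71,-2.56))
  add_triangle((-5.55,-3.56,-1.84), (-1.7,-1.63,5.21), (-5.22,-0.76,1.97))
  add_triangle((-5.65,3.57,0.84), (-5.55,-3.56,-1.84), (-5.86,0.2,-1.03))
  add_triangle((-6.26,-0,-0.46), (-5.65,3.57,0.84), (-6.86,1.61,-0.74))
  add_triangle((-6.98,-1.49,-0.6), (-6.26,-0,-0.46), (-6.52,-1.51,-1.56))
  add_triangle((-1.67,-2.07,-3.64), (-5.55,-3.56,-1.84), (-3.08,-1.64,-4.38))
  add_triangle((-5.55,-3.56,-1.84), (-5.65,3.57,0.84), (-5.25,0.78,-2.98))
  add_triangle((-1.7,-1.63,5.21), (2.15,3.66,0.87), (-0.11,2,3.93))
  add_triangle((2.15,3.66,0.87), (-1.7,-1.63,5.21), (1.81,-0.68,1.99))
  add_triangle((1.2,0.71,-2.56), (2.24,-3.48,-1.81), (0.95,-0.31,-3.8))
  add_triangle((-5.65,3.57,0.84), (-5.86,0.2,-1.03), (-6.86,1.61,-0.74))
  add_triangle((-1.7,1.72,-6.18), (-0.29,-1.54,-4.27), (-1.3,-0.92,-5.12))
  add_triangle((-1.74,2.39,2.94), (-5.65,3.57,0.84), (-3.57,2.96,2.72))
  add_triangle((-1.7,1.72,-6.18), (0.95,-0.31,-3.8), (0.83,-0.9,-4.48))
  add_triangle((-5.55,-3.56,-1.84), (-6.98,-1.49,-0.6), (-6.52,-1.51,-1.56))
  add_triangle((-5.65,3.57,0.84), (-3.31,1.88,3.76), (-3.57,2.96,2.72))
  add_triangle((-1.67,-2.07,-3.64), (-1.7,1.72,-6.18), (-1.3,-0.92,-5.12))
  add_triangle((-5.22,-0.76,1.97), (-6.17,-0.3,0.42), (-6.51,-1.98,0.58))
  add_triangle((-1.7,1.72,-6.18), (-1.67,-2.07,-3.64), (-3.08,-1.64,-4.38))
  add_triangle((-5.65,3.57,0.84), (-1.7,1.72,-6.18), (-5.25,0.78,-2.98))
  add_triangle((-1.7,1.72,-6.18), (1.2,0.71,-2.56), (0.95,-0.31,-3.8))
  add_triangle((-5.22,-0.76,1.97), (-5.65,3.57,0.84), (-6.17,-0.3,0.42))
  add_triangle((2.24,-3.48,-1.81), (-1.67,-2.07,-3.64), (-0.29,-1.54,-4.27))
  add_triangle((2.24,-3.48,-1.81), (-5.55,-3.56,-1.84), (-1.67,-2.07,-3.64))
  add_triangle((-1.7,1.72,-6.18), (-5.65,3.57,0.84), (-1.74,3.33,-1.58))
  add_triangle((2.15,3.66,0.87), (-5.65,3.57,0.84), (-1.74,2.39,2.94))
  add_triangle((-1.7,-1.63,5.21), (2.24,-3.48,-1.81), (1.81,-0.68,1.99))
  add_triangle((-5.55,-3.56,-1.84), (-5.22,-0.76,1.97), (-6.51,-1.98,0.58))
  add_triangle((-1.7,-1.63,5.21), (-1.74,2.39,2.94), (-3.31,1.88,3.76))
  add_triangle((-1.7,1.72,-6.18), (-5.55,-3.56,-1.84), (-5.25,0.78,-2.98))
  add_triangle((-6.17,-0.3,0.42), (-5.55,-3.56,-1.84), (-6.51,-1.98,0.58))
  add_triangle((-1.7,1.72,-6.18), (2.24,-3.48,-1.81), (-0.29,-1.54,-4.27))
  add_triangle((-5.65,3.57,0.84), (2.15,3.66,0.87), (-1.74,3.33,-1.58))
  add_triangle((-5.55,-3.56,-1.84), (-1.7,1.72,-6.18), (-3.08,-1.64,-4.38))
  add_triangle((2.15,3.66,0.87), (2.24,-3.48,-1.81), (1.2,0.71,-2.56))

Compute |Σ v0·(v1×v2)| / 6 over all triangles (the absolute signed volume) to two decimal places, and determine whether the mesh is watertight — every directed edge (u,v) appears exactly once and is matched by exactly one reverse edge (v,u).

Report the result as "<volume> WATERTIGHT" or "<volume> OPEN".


302.37 WATERTIGHT

Per-triangle v0·(v1×v2)/6:
  t1: +1.0135
  t2: +3.6460
  t3: +1.5281
  t4: +5.5586
  t5: +0.9576
  t6: +2.5252
  t7: +10.9346
  t8: +1.2172
  t9: +15.9042
  t10: +6.9477
  t11: +1.4513
  t12: +0.8384
  t13: -2.7183
  t14: +27.5327
  t15: +7.3343
  t16: +4.7663
  t17: +2.4082
  t18: +0.4417
  t19: +1.3850
  t20: +7.6583
  t21: +15.6701
  t22: -3.8613
  t23: +2.9871
  t24: +1.5431
  t25: +4.0614
  t26: +18.6571
  t27: +2.8225
  t28: +8.5186
  t29: +2.2221
  t30: -0.9270
  t31: +1.8319
  t32: +0.8823
  t33: +1.5070
  t34: +2.5745
  t35: +2.6031
  t36: +1.9594
  t37: +2.6908
  t38: +3.9854
  t39: +17.6565
  t40: +2.6772
  t41: +6.6209
  t42: +4.1360
  t43: +11.6786
  t44: +12.3934
  t45: +11.2254
  t46: +8.5587
  t47: +0.9603
  t48: +3.9150
  t49: +18.3251
  t50: +4.2568
  t51: +4.0645
  t52: +11.1880
  t53: +6.9883
  t54: +6.6620
Σ = +302.3657 → |volume| = 302.37

Directed edges: 162 total, each appears once with its reverse present → watertight.


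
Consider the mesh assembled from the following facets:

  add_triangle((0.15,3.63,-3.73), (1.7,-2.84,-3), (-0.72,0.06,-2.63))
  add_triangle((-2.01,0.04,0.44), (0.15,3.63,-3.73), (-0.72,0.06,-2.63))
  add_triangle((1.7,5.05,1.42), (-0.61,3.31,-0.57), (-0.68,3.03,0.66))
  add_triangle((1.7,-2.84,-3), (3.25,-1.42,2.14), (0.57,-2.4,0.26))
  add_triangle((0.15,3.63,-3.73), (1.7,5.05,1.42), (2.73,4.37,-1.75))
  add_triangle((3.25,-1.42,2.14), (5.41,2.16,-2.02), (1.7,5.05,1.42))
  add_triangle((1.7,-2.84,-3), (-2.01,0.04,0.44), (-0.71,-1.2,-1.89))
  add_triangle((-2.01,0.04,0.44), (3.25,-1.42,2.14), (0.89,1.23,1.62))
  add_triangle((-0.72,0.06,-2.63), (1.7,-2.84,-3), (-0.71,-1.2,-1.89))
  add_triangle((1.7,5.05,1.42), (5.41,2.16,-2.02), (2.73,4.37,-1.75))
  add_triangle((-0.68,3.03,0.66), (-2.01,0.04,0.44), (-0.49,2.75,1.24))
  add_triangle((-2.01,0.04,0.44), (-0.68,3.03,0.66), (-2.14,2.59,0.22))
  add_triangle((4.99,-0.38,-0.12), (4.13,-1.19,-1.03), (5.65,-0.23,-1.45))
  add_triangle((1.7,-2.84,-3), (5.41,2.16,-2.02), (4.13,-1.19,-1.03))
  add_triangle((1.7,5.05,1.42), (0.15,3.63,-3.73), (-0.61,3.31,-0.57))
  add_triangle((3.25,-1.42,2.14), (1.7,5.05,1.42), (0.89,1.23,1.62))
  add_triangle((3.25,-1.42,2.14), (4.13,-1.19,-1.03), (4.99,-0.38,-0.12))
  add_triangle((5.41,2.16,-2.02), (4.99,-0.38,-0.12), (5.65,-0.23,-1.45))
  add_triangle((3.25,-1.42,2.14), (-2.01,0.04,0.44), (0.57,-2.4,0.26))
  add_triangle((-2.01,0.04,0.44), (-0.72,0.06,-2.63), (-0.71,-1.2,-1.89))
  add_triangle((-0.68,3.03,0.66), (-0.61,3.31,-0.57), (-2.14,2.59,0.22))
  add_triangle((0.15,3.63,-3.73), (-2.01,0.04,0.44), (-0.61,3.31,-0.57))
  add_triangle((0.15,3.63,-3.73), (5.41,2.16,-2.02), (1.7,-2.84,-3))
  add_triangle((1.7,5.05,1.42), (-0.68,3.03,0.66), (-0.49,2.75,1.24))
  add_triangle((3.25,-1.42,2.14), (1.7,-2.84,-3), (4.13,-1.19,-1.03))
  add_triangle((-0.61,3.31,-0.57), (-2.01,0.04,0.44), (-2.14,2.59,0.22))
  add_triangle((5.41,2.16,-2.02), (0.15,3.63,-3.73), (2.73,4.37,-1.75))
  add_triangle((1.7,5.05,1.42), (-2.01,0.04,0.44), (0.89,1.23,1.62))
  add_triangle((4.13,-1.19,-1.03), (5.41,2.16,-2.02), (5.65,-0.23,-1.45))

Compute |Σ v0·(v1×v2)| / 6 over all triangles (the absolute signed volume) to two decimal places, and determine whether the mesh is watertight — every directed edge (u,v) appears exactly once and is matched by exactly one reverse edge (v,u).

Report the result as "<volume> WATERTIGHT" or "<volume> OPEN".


123.46 OPEN

Per-triangle v0·(v1×v2)/6:
  t1: +5.4108
  t2: +3.3361
  t3: +1.8687
  t4: +4.6685
  t5: +7.7214
  t6: +18.2524
  t7: +0.8540
  t8: +2.0158
  t9: +1.6194
  t10: +8.9567
  t11: +0.6754
  t12: +0.6873
  t13: +1.1118
  t14: +7.6792
  t15: +5.5404
  t16: +2.9807
  t17: +2.5226
  t18: +2.4962
  t19: +2.1070
  t20: +1.1651
  t21: +1.0393
  t22: +3.2283
  t23: +19.2705
  t24: +0.8966
  t25: +5.6305
  t26: +0.3259
  t27: +8.5137
  t28: +2.3417
  t29: +0.5407
Σ = +123.4569 → |volume| = 123.46

Directed edges: 87 total; 9 unmatched, e.g. (0.57,-2.4,0.26)→(1.7,-2.84,-3) → open.


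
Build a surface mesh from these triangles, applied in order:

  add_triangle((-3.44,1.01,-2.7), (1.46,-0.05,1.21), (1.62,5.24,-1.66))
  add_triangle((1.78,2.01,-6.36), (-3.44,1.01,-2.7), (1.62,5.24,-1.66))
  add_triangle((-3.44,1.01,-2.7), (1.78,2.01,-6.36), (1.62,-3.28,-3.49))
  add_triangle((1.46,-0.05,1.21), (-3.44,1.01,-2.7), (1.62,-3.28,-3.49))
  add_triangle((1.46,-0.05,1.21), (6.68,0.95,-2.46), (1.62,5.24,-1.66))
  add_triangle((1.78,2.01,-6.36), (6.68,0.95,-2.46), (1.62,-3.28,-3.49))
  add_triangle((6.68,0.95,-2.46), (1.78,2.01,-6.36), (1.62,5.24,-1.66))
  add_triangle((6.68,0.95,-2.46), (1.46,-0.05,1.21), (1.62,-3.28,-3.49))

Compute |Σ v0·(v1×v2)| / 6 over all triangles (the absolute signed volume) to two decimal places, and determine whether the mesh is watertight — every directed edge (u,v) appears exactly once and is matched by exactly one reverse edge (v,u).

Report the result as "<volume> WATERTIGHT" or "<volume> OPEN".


Per-triangle v0·(v1×v2)/6:
  t1: +0.8464
  t2: +21.1631
  t3: +19.3860
  t4: -0.9307
  t5: +9.4423
  t6: +27.9539
  t7: +29.7360
  t8: +7.6602
Σ = +115.2572 → |volume| = 115.26

Directed edges: 24 total, each appears once with its reverse present → watertight.

115.26 WATERTIGHT


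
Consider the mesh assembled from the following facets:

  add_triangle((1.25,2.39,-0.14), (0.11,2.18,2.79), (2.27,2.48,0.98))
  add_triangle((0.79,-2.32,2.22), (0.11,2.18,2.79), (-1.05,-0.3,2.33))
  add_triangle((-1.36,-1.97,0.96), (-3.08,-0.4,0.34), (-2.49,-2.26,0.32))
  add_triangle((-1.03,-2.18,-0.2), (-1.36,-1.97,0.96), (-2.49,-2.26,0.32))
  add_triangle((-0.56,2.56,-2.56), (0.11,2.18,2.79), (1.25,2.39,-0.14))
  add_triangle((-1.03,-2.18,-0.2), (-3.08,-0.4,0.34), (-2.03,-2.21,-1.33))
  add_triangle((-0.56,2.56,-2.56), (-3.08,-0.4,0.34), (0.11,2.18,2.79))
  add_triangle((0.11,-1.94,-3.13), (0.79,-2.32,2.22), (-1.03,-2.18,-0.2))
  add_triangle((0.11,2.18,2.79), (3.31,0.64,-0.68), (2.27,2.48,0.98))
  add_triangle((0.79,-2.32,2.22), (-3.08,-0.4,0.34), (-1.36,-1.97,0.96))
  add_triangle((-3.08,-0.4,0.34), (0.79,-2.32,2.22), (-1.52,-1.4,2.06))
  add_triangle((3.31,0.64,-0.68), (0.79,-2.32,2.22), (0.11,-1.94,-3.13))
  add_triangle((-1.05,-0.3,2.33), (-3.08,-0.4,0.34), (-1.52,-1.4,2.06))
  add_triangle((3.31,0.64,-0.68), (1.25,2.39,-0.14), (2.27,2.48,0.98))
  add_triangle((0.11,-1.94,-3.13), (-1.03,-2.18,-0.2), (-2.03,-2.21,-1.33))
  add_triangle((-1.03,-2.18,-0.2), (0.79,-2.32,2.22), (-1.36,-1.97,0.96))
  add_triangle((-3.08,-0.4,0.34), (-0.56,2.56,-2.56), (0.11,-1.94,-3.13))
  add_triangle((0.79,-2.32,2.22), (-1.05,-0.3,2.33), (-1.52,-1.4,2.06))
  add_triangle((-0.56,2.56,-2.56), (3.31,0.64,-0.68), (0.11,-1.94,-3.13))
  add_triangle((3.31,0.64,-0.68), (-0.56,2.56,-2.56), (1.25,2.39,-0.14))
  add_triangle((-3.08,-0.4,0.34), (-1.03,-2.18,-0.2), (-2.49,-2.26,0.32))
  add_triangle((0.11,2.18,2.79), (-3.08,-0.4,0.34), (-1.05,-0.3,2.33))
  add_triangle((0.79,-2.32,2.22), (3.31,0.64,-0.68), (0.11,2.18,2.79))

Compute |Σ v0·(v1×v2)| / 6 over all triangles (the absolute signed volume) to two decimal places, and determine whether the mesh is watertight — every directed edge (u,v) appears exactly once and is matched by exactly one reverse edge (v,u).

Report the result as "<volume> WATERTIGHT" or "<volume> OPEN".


Per-triangle v0·(v1×v2)/6:
  t1: +1.5925
  t2: +2.8456
  t3: +0.7636
  t4: +0.5072
  t5: +3.1959
  t6: +1.3190
  t7: +6.7018
  t8: +2.9305
  t9: +1.4445
  t10: +1.1169
  t11: +0.9288
  t12: +6.8165
  t13: +1.2079
  t14: +1.5826
  t15: +1.4778
  t16: +1.1611
  t17: +6.8439
  t18: +1.2564
  t19: +7.4684
  t20: +3.3423
  t21: +0.3593
  t22: +2.6969
  t23: +6.6738
Σ = +64.2330 → |volume| = 64.23

Directed edges: 69 total; 3 unmatched, e.g. (-3.08,-0.4,0.34)→(-2.03,-2.21,-1.33) → open.

64.23 OPEN


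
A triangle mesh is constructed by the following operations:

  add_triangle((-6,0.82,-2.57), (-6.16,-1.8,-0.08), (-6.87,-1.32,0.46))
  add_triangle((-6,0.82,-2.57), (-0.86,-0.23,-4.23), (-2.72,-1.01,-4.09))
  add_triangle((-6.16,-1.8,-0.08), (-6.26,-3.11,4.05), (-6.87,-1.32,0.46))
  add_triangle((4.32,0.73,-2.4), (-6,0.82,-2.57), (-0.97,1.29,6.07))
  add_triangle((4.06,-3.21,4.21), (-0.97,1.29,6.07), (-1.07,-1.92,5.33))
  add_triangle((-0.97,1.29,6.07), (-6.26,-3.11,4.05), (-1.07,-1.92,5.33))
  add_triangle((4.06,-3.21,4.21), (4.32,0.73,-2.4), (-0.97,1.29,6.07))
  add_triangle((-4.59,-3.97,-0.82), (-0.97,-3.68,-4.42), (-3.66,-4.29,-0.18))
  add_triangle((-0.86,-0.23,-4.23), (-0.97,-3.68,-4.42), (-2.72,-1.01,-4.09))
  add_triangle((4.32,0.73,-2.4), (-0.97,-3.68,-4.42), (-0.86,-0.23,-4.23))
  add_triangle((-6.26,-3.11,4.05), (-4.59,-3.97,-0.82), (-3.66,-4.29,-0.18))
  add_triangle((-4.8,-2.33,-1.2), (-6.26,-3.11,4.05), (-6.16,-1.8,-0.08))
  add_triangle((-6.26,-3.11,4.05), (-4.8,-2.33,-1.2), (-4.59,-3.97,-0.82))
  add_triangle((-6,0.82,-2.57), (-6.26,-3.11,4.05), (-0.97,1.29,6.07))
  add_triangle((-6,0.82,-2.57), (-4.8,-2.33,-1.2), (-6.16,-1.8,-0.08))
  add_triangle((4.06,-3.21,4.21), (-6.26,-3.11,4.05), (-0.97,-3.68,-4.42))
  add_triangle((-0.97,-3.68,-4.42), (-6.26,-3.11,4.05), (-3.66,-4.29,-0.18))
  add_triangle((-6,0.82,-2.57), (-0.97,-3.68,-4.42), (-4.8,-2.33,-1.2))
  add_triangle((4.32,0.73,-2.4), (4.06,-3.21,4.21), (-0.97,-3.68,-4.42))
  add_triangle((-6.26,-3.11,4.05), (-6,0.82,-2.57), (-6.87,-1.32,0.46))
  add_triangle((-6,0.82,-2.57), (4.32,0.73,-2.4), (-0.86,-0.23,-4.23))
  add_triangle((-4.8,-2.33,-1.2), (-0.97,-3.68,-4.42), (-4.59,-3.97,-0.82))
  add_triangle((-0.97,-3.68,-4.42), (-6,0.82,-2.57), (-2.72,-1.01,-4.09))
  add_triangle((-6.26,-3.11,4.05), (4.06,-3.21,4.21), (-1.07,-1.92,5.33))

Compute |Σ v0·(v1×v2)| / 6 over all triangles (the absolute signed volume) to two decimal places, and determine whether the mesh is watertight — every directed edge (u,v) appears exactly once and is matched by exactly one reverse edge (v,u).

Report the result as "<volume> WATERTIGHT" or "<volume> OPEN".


Per-triangle v0·(v1×v2)/6:
  t1: +3.2099
  t2: +4.3192
  t3: +3.6381
  t4: +13.4830
  t5: +15.5228
  t6: +16.4576
  t7: +22.2839
  t8: +4.6827
  t9: +4.5398
  t10: +11.6158
  t11: +5.2809
  t12: +5.4295
  t13: +7.8061
  t14: +33.5095
  t15: +5.3783
  t16: +50.3388
  t17: -4.5151
  t18: +15.2210
  t19: +30.2786
  t20: +1.7122
  t21: +6.5761
  t22: +6.6624
  t23: +5.6183
  t24: +15.3886
Σ = +284.4380 → |volume| = 284.44

Directed edges: 72 total, each appears once with its reverse present → watertight.

284.44 WATERTIGHT


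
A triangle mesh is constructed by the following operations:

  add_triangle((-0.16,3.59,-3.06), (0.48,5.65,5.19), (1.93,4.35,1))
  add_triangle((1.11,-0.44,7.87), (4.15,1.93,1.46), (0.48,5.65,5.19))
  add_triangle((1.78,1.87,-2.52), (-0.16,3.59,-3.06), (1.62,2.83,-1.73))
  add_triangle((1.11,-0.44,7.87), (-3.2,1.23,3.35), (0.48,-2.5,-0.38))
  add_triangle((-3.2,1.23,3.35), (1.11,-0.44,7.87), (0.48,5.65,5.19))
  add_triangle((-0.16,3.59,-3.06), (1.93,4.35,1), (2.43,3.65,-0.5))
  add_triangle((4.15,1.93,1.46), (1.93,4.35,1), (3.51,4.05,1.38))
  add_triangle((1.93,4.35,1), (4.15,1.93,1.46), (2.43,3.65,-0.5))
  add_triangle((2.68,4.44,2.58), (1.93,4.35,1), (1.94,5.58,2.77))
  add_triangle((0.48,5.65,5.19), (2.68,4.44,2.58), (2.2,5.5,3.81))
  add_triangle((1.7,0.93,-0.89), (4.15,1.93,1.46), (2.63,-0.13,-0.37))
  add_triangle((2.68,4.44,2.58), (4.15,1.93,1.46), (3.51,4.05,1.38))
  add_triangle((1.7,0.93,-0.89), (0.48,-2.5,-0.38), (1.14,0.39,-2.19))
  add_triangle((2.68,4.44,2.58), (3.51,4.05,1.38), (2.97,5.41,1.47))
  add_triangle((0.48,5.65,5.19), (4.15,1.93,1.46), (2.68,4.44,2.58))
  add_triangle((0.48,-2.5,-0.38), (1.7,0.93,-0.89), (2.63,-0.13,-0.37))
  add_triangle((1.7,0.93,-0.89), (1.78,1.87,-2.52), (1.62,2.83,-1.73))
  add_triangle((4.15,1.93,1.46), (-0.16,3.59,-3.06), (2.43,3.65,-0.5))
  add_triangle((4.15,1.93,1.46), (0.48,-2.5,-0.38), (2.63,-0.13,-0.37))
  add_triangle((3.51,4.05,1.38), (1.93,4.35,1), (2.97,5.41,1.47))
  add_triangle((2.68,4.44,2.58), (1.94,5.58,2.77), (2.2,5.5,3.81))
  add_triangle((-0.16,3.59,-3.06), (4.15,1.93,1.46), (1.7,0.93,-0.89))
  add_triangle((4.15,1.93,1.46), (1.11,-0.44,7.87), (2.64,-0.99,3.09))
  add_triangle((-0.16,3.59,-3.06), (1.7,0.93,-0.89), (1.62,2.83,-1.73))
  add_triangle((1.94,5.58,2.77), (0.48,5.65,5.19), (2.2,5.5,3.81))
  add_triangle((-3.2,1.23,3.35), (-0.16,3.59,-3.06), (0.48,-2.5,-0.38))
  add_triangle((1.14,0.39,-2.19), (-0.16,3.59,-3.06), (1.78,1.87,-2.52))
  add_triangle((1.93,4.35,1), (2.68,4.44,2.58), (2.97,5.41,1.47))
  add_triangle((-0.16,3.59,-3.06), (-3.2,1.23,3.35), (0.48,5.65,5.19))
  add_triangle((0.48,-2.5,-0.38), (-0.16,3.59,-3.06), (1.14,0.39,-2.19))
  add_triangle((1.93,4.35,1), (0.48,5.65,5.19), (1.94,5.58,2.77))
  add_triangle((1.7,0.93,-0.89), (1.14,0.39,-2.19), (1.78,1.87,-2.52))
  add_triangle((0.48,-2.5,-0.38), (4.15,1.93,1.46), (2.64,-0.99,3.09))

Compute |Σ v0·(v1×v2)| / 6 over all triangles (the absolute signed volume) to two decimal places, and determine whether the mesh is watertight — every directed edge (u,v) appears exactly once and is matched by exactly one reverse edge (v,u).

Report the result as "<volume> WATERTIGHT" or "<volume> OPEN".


159.03 OPEN

Per-triangle v0·(v1×v2)/6:
  t1: +10.6539
  t2: +31.3953
  t3: +1.7281
  t4: +11.1531
  t5: +28.1458
  t6: +3.9849
  t7: -0.1902
  t8: +3.7949
  t9: +1.3713
  t10: +0.2486
  t11: +1.5176
  t12: +2.4170
  t13: +1.2385
  t14: +1.5323
  t15: +4.9463
  t16: +0.8453
  t17: +0.6507
  t18: +1.8012
  t19: +1.9260
  t20: +0.0957
  t21: +1.0404
  t22: +3.4820
  t23: +10.0438
  t24: -0.8125
  t25: +2.1289
  t26: +3.7552
  t27: +1.4297
  t28: +0.5275
  t29: +20.7556
  t30: +1.3292
  t31: +0.6741
  t32: +0.5097
  t33: +4.9128
Σ = +159.0327 → |volume| = 159.03

Directed edges: 99 total; 3 unmatched, e.g. (0.48,-2.5,-0.38)→(1.11,-0.44,7.87) → open.


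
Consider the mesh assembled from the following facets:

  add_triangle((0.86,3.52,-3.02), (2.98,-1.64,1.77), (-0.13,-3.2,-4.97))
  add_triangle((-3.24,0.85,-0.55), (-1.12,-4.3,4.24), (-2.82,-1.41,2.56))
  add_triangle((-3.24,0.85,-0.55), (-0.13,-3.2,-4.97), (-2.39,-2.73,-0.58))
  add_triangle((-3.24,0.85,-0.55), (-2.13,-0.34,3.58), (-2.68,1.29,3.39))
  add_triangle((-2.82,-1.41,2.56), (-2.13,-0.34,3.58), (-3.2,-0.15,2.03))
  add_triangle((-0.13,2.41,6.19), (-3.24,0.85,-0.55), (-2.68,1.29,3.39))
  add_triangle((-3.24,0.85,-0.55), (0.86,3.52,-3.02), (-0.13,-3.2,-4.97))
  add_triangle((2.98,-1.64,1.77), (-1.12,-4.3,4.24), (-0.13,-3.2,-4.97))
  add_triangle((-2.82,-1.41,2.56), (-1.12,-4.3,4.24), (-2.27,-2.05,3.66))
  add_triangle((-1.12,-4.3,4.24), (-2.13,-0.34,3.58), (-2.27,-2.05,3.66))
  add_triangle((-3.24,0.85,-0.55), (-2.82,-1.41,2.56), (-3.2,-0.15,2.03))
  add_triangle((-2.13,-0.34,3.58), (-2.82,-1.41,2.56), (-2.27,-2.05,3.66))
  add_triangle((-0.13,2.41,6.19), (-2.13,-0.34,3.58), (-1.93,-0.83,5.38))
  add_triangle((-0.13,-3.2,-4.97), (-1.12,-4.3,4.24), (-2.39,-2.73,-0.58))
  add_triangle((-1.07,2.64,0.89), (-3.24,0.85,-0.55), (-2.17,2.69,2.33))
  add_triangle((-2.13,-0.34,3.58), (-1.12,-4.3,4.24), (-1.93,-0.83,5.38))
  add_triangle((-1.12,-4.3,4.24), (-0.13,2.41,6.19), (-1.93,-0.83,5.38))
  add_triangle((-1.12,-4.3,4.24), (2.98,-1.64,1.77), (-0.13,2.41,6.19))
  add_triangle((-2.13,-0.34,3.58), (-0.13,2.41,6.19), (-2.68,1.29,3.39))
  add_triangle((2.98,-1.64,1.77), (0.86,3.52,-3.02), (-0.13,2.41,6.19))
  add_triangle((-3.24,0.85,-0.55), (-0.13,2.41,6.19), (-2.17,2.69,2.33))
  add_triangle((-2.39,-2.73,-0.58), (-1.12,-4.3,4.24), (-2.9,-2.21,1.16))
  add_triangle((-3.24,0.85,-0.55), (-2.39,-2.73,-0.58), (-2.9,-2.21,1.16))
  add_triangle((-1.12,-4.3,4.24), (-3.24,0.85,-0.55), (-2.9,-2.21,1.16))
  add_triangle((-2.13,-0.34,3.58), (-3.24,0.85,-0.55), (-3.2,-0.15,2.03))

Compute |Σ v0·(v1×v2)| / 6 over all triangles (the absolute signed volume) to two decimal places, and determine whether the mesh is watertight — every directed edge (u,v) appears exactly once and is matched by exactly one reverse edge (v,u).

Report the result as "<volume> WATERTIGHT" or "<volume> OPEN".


Per-triangle v0·(v1×v2)/6:
  t1: +15.4411
  t2: +2.3951
  t3: +8.6651
  t4: +3.1154
  t5: +1.4202
  t6: +2.9642
  t7: +15.5370
  t8: +19.9176
  t9: +1.4251
  t10: +1.6397
  t11: +1.3636
  t12: +1.2530
  t13: +2.9497
  t14: +11.4263
  t15: +2.2105
  t16: +2.6884
  t17: +8.0444
  t18: +21.0004
  t19: +4.6032
  t20: +16.5308
  t21: +3.6520
  t22: +4.2241
  t23: +3.2748
  t24: +3.0082
  t25: +0.8572
Σ = +159.6069 → |volume| = 159.61

Directed edges: 75 total; 5 unmatched, e.g. (-3.24,0.85,-0.55)→(0.86,3.52,-3.02) → open.

159.61 OPEN


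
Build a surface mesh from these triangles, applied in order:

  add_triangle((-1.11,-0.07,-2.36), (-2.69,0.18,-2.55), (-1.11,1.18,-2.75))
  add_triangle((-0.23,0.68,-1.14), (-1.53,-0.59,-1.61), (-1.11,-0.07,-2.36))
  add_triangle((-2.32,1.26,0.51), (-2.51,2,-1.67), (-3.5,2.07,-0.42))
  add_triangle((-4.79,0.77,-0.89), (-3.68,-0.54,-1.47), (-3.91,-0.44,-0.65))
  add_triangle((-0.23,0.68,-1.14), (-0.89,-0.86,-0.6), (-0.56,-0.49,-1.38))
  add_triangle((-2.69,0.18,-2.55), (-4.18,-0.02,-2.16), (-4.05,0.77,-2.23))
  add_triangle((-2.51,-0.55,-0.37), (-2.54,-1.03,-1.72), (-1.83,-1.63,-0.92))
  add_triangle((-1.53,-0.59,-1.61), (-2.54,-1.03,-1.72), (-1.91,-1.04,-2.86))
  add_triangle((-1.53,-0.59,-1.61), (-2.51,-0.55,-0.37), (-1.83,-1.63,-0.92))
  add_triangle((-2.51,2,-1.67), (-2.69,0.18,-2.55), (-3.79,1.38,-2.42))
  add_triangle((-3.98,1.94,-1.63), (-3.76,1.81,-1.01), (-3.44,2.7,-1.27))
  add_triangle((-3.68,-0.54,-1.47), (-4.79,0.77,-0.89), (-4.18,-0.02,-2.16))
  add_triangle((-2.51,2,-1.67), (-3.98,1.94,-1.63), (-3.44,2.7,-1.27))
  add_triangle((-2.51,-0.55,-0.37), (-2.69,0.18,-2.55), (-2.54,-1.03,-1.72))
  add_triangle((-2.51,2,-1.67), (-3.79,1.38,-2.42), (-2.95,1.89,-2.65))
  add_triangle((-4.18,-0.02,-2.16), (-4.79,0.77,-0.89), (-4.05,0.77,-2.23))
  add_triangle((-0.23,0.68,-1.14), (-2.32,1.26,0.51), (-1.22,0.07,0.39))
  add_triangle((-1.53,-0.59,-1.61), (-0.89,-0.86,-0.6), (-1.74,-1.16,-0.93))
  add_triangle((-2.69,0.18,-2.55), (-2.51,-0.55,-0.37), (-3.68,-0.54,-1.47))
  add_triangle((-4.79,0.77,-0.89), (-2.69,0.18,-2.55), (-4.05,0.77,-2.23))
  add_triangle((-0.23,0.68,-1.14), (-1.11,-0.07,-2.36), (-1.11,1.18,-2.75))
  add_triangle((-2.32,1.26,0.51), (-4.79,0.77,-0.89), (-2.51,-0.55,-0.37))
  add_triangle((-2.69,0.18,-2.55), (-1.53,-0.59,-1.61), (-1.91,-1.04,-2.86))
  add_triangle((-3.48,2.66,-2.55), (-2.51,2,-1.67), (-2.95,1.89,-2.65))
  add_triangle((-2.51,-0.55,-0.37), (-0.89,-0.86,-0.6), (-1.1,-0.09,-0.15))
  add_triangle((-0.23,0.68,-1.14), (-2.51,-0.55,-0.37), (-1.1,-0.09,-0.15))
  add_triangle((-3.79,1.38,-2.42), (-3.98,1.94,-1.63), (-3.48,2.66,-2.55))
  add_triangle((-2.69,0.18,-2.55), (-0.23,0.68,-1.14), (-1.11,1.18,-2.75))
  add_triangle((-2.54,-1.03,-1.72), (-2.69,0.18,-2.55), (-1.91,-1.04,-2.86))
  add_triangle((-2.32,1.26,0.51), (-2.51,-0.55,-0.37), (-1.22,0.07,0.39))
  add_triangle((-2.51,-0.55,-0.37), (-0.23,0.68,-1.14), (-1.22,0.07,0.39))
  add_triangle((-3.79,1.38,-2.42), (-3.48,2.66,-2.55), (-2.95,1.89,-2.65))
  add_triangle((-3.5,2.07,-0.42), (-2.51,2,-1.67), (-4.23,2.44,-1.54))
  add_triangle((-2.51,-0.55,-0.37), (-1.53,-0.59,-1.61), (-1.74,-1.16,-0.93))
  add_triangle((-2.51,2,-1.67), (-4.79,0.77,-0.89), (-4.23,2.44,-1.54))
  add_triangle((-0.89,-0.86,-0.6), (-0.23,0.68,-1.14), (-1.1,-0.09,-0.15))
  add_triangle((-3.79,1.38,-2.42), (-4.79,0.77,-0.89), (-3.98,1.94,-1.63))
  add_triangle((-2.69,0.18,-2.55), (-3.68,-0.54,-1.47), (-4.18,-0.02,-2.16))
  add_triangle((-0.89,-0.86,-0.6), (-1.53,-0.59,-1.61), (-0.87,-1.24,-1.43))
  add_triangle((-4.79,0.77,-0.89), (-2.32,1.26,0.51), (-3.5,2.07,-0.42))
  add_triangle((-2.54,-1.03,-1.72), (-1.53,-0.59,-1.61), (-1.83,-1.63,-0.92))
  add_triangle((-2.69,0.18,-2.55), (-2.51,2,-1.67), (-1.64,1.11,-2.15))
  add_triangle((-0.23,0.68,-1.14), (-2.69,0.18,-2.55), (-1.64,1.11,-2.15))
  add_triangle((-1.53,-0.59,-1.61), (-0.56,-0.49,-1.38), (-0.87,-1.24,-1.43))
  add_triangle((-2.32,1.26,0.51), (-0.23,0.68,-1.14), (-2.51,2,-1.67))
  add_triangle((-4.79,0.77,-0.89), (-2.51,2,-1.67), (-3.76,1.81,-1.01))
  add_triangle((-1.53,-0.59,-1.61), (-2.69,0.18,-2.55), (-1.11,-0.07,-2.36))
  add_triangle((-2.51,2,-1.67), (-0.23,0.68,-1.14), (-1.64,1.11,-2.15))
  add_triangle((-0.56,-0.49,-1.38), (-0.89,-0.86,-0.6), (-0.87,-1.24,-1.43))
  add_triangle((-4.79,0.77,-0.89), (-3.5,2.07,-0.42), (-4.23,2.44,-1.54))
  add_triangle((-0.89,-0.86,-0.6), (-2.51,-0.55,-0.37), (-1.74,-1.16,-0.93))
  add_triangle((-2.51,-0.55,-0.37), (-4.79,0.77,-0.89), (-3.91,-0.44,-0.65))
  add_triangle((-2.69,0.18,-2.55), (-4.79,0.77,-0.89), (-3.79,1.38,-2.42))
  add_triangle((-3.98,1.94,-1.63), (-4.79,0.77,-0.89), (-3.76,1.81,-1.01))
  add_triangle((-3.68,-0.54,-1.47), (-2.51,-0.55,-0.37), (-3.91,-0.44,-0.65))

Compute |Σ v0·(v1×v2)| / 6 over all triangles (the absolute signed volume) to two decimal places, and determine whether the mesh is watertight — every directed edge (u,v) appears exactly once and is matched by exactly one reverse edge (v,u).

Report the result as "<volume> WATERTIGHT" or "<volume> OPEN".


16.74 OPEN

Per-triangle v0·(v1×v2)/6:
  t1: +0.7581
  t2: -0.1517
  t3: +0.1476
  t4: +0.7398
  t5: -0.1267
  t6: +0.6195
  t7: +0.5630
  t8: -0.0847
  t9: -0.6425
  t10: +0.6050
  t11: +0.3618
  t12: +0.8153
  t13: +0.5073
  t14: +0.8596
  t15: -0.4911
  t16: +0.9475
  t17: -0.2467
  t18: +0.0768
  t19: -0.0586
  t20: -0.4924
  t21: +0.1004
  t22: +0.7846
  t23: -0.2422
  t24: -0.0127
  t25: -0.0262
  t26: +0.0736
  t27: +0.9035
  t28: +0.0488
  t29: +0.9247
  t30: +0.3013
  t31: -0.3302
  t32: +0.5053
  t33: +0.3598
  t34: +0.3792
  t35: +0.7301
  t36: -0.2213
  t37: +1.2331
  t38: +0.3641
  t39: +0.1454
  t40: +0.9694
  t41: +0.2116
  t42: +0.8071
  t43: +0.2361
  t44: +0.1464
  t45: +0.1837
  t46: -0.7616
  t47: +0.3956
  t48: +0.3013
  t49: -0.0658
  t50: +1.2310
  t51: +0.0346
  t52: +0.0240
  t53: +1.6073
  t54: +0.5339
  t55: +0.1535
Σ = +16.7364 → |volume| = 16.74

Directed edges: 165 total; 9 unmatched, e.g. (-0.23,0.68,-1.14)→(-1.53,-0.59,-1.61) → open.
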